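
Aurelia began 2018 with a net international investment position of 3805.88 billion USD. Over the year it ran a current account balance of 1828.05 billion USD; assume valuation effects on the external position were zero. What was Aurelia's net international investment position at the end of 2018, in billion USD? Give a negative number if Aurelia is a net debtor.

With no valuation effects, change in NIIP = current account = 1828.05
End-of-year NIIP = 3805.88 + 1828.05 = 5633.93

5633.93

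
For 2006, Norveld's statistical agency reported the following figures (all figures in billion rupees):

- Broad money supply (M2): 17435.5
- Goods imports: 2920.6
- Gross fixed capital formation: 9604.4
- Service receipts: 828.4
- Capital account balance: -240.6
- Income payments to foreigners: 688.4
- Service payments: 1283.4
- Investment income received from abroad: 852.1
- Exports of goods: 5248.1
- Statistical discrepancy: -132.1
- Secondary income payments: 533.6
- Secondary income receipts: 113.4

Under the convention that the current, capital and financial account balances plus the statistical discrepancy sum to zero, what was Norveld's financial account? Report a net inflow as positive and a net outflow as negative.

-1243.3

Goods balance = 5248.1 - 2920.6 = 2327.5
Services balance = 828.4 - 1283.4 = -455.0
Trade balance (goods + services) = 2327.5 + (-455.0) = 1872.5
Net primary income = 852.1 - 688.4 = 163.7
Net secondary income = 113.4 - 533.6 = -420.2
Current account = 1872.5 + 163.7 + (-420.2) = 1616.0
Financial account = -(1616.0 + (-240.6) + (-132.1)) = -1243.3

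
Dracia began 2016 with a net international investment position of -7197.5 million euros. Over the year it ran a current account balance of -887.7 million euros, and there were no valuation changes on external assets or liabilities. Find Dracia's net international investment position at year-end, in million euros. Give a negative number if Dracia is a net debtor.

-8085.2

With no valuation effects, change in NIIP = current account = -887.7
End-of-year NIIP = -7197.5 + (-887.7) = -8085.2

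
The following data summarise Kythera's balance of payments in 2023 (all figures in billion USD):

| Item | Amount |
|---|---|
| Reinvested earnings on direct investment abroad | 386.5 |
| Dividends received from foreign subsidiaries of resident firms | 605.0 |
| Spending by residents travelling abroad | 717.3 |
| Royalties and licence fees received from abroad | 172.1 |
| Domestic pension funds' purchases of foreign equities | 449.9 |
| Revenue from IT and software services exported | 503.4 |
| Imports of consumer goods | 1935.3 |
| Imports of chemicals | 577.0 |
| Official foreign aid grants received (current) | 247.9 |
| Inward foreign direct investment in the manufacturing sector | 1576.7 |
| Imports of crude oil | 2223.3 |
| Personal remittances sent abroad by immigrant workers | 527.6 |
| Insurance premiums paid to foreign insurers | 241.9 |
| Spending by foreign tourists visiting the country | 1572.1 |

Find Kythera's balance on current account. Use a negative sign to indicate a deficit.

Goods: -577.0 - 1935.3 - 2223.3 = -4735.6
Services: 503.4 + 1572.1 - 717.3 - 241.9 + 172.1 = 1288.4
Primary income: 386.5 + 605.0 = 991.5
Secondary income: 247.9 - 527.6 = -279.7
Current account = (-4735.6) + 1288.4 + 991.5 + (-279.7) = -2735.4
(Excluded from the current account — financial account: domestic pension funds' purchases of foreign equities 449.9, inward foreign direct investment in the manufacturing sector 1576.7.)

-2735.4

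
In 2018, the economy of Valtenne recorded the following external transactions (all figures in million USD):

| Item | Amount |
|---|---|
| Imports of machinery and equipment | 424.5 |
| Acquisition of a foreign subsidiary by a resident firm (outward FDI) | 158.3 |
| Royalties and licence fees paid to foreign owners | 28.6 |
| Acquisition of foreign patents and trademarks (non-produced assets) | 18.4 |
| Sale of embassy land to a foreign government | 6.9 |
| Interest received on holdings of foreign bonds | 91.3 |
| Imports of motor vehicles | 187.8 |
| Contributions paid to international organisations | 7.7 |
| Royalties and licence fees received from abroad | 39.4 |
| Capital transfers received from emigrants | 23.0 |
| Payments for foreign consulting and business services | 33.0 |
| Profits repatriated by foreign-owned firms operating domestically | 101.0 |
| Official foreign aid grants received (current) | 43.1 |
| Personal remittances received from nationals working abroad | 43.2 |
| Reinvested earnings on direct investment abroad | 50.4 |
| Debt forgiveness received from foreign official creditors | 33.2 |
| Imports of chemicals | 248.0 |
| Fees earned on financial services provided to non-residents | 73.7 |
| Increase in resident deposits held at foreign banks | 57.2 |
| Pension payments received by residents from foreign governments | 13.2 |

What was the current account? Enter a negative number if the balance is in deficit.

-676.3

Goods: -424.5 - 248.0 - 187.8 = -860.3
Services: 73.7 - 28.6 + 39.4 - 33.0 = 51.5
Primary income: 50.4 + 91.3 - 101.0 = 40.7
Secondary income: -7.7 + 13.2 + 43.2 + 43.1 = 91.8
Current account = (-860.3) + 51.5 + 40.7 + 91.8 = -676.3
(Excluded from the current account — financial account: acquisition of a foreign subsidiary by a resident firm (outward FDI) 158.3, increase in resident deposits held at foreign banks 57.2; capital account: acquisition of foreign patents and trademarks (non-produced assets) 18.4, sale of embassy land to a foreign government 6.9, capital transfers received from emigrants 23.0, debt forgiveness received from foreign official creditors 33.2.)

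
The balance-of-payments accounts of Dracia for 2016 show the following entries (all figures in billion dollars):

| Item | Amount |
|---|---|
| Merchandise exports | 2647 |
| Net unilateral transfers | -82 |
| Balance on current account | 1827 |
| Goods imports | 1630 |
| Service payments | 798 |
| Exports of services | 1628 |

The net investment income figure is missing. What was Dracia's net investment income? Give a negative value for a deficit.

Current account = goods balance + services balance + net primary income + net secondary income
Sum of the known components = 1765
Net investment income = CA - (known components) = 1827 - 1765 = 62

62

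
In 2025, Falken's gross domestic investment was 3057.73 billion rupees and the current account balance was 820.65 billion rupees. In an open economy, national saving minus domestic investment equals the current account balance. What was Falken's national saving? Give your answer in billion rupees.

3878.38

S - I = CA (net lending to the rest of the world).
S = I + CA = 3057.73 + 820.65 = 3878.38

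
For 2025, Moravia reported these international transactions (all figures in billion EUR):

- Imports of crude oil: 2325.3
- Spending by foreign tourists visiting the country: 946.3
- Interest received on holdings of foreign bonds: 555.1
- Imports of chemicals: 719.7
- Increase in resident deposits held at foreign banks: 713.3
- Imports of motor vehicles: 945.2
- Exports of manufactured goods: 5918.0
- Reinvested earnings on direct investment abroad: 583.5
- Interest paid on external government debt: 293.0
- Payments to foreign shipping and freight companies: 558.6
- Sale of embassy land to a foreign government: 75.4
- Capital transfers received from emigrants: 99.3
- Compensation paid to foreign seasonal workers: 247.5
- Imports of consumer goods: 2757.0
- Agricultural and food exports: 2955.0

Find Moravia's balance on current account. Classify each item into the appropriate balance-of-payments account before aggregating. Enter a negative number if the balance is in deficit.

Goods: -719.7 - 2757.0 + 5918.0 - 2325.3 + 2955.0 - 945.2 = 2125.8
Services: 946.3 - 558.6 = 387.7
Primary income: 555.1 + 583.5 - 247.5 - 293.0 = 598.1
Current account = 2125.8 + 387.7 + 598.1 = 3111.6
(Excluded from the current account — financial account: increase in resident deposits held at foreign banks 713.3; capital account: sale of embassy land to a foreign government 75.4, capital transfers received from emigrants 99.3.)

3111.6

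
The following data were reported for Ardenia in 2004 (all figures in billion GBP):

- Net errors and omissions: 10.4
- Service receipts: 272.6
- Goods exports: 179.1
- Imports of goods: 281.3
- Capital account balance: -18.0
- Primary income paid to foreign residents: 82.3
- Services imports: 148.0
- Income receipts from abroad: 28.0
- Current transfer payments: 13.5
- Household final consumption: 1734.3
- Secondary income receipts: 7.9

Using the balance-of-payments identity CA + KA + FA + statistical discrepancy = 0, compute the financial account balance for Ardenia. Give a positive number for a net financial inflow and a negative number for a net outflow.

45.1

Goods balance = 179.1 - 281.3 = -102.2
Services balance = 272.6 - 148.0 = 124.6
Trade balance (goods + services) = -102.2 + 124.6 = 22.4
Net primary income = 28.0 - 82.3 = -54.3
Net secondary income = 7.9 - 13.5 = -5.6
Current account = 22.4 + (-54.3) + (-5.6) = -37.5
Financial account = -(-37.5 + (-18.0) + 10.4) = 45.1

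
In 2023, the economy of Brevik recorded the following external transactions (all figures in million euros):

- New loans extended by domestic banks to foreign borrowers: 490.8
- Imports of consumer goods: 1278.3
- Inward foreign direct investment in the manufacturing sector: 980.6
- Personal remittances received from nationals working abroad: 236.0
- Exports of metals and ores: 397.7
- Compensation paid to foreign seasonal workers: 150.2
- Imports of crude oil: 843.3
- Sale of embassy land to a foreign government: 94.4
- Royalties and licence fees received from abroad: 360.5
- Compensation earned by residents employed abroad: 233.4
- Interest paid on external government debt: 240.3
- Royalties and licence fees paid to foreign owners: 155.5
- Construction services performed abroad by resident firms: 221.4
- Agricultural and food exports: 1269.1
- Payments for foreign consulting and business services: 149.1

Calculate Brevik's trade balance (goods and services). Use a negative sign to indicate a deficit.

-177.5

Goods: 397.7 - 843.3 + 1269.1 - 1278.3 = -454.8
Services: -149.1 - 155.5 + 221.4 + 360.5 = 277.3
Trade balance = -454.8 + 277.3 = -177.5
(Excluded from the trade balance — financial account: new loans extended by domestic banks to foreign borrowers 490.8, inward foreign direct investment in the manufacturing sector 980.6; secondary income: personal remittances received from nationals working abroad 236.0; primary income: compensation paid to foreign seasonal workers 150.2, compensation earned by residents employed abroad 233.4, interest paid on external government debt 240.3; capital account: sale of embassy land to a foreign government 94.4.)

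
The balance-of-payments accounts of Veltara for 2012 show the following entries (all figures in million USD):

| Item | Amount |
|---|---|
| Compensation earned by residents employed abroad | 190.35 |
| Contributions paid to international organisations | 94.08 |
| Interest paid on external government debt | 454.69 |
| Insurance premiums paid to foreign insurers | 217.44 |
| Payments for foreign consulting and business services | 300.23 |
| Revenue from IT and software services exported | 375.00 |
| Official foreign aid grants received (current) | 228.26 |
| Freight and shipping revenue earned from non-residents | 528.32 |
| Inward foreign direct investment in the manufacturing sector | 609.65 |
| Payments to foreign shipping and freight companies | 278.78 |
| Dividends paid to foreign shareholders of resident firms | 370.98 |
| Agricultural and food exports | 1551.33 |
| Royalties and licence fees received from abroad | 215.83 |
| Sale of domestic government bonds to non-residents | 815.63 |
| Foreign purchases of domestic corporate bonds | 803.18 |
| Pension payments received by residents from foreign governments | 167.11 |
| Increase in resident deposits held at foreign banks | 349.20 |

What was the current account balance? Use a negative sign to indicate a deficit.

1540.00

Goods: 1551.33
Services: 375.00 - 217.44 - 300.23 - 278.78 + 215.83 + 528.32 = 322.70
Primary income: -370.98 + 190.35 - 454.69 = -635.32
Secondary income: 167.11 - 94.08 + 228.26 = 301.29
Current account = 1551.33 + 322.70 + (-635.32) + 301.29 = 1540.00
(Excluded from the current account — financial account: inward foreign direct investment in the manufacturing sector 609.65, sale of domestic government bonds to non-residents 815.63, foreign purchases of domestic corporate bonds 803.18, increase in resident deposits held at foreign banks 349.20.)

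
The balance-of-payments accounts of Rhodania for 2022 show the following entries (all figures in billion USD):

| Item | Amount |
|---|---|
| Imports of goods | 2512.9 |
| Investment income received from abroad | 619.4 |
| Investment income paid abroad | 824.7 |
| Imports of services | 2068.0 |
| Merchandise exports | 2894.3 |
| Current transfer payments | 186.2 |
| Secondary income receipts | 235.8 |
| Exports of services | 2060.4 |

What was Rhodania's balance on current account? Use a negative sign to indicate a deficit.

Goods balance = 2894.3 - 2512.9 = 381.4
Services balance = 2060.4 - 2068.0 = -7.6
Trade balance (goods + services) = 381.4 + (-7.6) = 373.8
Net primary income = 619.4 - 824.7 = -205.3
Net secondary income = 235.8 - 186.2 = 49.6
Current account = 373.8 + (-205.3) + 49.6 = 218.1

218.1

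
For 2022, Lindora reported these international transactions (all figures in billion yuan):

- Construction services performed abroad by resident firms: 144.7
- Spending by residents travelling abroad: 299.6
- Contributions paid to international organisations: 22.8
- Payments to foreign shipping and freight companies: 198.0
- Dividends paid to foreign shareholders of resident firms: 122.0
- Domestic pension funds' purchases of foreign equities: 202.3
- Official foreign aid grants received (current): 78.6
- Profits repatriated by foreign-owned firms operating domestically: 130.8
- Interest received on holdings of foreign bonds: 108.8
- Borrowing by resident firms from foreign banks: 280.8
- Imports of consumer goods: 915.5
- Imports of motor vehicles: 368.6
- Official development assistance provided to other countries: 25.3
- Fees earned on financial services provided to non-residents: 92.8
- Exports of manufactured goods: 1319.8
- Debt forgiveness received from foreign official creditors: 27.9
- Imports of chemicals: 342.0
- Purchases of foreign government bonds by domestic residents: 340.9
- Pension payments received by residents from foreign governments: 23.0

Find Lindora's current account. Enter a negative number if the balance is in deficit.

-656.9

Goods: -915.5 - 368.6 - 342.0 + 1319.8 = -306.3
Services: 92.8 - 299.6 - 198.0 + 144.7 = -260.1
Primary income: -130.8 - 122.0 + 108.8 = -144.0
Secondary income: -22.8 + 23.0 - 25.3 + 78.6 = 53.5
Current account = (-306.3) + (-260.1) + (-144.0) + 53.5 = -656.9
(Excluded from the current account — financial account: domestic pension funds' purchases of foreign equities 202.3, borrowing by resident firms from foreign banks 280.8, purchases of foreign government bonds by domestic residents 340.9; capital account: debt forgiveness received from foreign official creditors 27.9.)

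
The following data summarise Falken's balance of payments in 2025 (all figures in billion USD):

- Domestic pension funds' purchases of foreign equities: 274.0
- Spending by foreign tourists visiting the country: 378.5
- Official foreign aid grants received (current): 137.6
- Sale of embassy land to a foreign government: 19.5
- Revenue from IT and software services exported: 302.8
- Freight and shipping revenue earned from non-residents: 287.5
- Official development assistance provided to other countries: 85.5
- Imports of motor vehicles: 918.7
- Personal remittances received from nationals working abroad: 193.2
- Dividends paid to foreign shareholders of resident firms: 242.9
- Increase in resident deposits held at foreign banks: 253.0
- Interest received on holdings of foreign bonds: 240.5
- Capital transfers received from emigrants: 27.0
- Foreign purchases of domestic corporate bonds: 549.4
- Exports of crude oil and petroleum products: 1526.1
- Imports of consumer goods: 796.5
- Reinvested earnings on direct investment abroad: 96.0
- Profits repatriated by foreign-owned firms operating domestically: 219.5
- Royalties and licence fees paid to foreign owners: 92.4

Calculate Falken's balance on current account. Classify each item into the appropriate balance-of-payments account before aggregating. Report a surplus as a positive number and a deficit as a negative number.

806.7

Goods: -796.5 + 1526.1 - 918.7 = -189.1
Services: 287.5 + 378.5 + 302.8 - 92.4 = 876.4
Primary income: -242.9 + 240.5 + 96.0 - 219.5 = -125.9
Secondary income: -85.5 + 137.6 + 193.2 = 245.3
Current account = (-189.1) + 876.4 + (-125.9) + 245.3 = 806.7
(Excluded from the current account — financial account: domestic pension funds' purchases of foreign equities 274.0, increase in resident deposits held at foreign banks 253.0, foreign purchases of domestic corporate bonds 549.4; capital account: sale of embassy land to a foreign government 19.5, capital transfers received from emigrants 27.0.)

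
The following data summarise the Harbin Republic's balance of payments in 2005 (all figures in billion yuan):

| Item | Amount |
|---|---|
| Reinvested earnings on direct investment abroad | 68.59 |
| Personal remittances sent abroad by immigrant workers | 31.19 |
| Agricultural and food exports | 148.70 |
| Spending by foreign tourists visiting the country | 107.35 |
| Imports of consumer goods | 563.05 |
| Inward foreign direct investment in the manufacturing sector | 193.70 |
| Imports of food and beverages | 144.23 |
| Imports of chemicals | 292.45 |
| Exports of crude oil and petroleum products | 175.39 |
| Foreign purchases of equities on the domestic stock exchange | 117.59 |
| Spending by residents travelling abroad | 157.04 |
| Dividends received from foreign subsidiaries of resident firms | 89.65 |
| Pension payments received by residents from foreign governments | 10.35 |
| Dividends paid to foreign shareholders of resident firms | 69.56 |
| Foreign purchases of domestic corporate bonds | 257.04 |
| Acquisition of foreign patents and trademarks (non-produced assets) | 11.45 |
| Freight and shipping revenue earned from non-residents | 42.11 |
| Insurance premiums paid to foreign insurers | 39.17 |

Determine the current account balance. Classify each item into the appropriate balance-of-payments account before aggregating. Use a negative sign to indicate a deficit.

Goods: -563.05 + 148.70 - 144.23 + 175.39 - 292.45 = -675.64
Services: 107.35 - 39.17 - 157.04 + 42.11 = -46.75
Primary income: -69.56 + 68.59 + 89.65 = 88.68
Secondary income: 10.35 - 31.19 = -20.84
Current account = (-675.64) + (-46.75) + 88.68 + (-20.84) = -654.55
(Excluded from the current account — financial account: inward foreign direct investment in the manufacturing sector 193.70, foreign purchases of equities on the domestic stock exchange 117.59, foreign purchases of domestic corporate bonds 257.04; capital account: acquisition of foreign patents and trademarks (non-produced assets) 11.45.)

-654.55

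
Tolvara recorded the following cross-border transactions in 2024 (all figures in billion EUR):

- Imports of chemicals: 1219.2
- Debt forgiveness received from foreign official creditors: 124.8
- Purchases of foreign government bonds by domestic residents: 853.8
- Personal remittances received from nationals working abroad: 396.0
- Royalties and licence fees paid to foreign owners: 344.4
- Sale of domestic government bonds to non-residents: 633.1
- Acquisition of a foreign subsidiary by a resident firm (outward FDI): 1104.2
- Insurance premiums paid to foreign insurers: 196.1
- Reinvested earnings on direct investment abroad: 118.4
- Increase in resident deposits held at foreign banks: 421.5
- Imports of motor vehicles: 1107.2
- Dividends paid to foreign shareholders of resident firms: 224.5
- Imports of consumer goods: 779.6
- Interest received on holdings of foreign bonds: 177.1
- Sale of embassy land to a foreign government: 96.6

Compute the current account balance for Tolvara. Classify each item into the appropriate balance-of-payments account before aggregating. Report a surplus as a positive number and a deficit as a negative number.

-3179.5

Goods: -1219.2 - 1107.2 - 779.6 = -3106.0
Services: -196.1 - 344.4 = -540.5
Primary income: -224.5 + 118.4 + 177.1 = 71.0
Secondary income: 396.0
Current account = (-3106.0) + (-540.5) + 71.0 + 396.0 = -3179.5
(Excluded from the current account — capital account: debt forgiveness received from foreign official creditors 124.8, sale of embassy land to a foreign government 96.6; financial account: purchases of foreign government bonds by domestic residents 853.8, sale of domestic government bonds to non-residents 633.1, acquisition of a foreign subsidiary by a resident firm (outward FDI) 1104.2, increase in resident deposits held at foreign banks 421.5.)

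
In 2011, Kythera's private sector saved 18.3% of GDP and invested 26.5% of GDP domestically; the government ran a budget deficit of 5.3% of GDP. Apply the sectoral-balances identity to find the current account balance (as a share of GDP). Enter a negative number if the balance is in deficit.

By the sectoral-balances identity, CA = (S_private - I) + (T - G).
Private balance = 18.3 - 26.5 = -8.2
Government balance (T - G) = -5.3
CA = -8.2 + (-5.3) = -13.5

-13.5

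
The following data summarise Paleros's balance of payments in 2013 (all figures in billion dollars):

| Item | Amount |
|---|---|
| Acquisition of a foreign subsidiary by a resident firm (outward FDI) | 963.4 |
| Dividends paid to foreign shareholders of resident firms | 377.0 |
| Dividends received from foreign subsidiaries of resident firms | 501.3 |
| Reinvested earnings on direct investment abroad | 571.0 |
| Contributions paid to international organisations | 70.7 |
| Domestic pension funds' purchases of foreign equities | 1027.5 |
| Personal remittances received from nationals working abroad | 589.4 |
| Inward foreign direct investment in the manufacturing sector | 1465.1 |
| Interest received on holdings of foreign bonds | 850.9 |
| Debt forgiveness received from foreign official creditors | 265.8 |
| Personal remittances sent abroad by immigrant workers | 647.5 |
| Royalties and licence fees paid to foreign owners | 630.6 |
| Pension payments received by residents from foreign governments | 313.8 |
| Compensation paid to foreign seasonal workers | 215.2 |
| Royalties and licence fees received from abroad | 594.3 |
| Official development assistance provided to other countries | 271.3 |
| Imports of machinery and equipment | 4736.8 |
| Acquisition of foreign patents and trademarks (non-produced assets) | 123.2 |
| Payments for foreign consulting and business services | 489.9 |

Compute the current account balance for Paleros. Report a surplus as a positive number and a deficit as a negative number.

Goods: -4736.8
Services: -489.9 + 594.3 - 630.6 = -526.2
Primary income: 850.9 + 571.0 - 215.2 + 501.3 - 377.0 = 1331.0
Secondary income: 313.8 - 647.5 - 271.3 + 589.4 - 70.7 = -86.3
Current account = (-4736.8) + (-526.2) + 1331.0 + (-86.3) = -4018.3
(Excluded from the current account — financial account: acquisition of a foreign subsidiary by a resident firm (outward FDI) 963.4, domestic pension funds' purchases of foreign equities 1027.5, inward foreign direct investment in the manufacturing sector 1465.1; capital account: debt forgiveness received from foreign official creditors 265.8, acquisition of foreign patents and trademarks (non-produced assets) 123.2.)

-4018.3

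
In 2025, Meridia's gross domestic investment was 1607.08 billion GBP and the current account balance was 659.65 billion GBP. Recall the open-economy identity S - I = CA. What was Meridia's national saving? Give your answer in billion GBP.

2266.73

S - I = CA (net lending to the rest of the world).
S = I + CA = 1607.08 + 659.65 = 2266.73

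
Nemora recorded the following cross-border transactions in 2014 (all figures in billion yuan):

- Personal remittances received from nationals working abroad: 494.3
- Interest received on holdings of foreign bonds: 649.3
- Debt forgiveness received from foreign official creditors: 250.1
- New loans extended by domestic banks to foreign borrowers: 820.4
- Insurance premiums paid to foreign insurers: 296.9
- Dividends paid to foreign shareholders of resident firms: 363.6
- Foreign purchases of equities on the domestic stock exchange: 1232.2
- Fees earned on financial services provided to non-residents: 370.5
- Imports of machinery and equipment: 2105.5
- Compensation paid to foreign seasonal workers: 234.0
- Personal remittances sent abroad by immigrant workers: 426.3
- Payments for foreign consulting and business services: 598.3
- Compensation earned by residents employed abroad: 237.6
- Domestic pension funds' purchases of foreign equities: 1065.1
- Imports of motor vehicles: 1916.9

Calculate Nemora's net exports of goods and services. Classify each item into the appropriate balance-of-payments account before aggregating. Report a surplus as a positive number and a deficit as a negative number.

Goods: -1916.9 - 2105.5 = -4022.4
Services: -296.9 - 598.3 + 370.5 = -524.7
Trade balance = -4022.4 + (-524.7) = -4547.1
(Excluded from the trade balance — secondary income: personal remittances received from nationals working abroad 494.3, personal remittances sent abroad by immigrant workers 426.3; primary income: interest received on holdings of foreign bonds 649.3, dividends paid to foreign shareholders of resident firms 363.6, compensation paid to foreign seasonal workers 234.0, compensation earned by residents employed abroad 237.6; capital account: debt forgiveness received from foreign official creditors 250.1; financial account: new loans extended by domestic banks to foreign borrowers 820.4, foreign purchases of equities on the domestic stock exchange 1232.2, domestic pension funds' purchases of foreign equities 1065.1.)

-4547.1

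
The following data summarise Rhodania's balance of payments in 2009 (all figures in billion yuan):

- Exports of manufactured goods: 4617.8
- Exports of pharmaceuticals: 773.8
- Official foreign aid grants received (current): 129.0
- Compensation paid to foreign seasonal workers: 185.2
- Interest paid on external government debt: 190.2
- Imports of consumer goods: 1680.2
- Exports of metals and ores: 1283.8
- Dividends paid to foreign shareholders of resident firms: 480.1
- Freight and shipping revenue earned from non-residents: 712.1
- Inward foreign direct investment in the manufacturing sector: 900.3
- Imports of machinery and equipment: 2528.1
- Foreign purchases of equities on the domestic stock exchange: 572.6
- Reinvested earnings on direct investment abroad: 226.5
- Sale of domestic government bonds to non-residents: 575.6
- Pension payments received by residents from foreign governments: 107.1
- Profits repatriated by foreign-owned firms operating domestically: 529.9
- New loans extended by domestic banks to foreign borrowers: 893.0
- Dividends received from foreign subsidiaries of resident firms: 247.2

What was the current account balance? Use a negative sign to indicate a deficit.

Goods: 773.8 - 2528.1 - 1680.2 + 4617.8 + 1283.8 = 2467.1
Services: 712.1
Primary income: -529.9 + 247.2 + 226.5 - 190.2 - 185.2 - 480.1 = -911.7
Secondary income: 107.1 + 129.0 = 236.1
Current account = 2467.1 + 712.1 + (-911.7) + 236.1 = 2503.6
(Excluded from the current account — financial account: inward foreign direct investment in the manufacturing sector 900.3, foreign purchases of equities on the domestic stock exchange 572.6, sale of domestic government bonds to non-residents 575.6, new loans extended by domestic banks to foreign borrowers 893.0.)

2503.6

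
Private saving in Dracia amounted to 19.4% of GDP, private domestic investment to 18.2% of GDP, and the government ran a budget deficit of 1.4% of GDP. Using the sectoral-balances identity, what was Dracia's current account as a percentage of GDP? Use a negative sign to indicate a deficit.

By the sectoral-balances identity, CA = (S_private - I) + (T - G).
Private balance = 19.4 - 18.2 = 1.2
Government balance (T - G) = -1.4
CA = 1.2 + (-1.4) = -0.2

-0.2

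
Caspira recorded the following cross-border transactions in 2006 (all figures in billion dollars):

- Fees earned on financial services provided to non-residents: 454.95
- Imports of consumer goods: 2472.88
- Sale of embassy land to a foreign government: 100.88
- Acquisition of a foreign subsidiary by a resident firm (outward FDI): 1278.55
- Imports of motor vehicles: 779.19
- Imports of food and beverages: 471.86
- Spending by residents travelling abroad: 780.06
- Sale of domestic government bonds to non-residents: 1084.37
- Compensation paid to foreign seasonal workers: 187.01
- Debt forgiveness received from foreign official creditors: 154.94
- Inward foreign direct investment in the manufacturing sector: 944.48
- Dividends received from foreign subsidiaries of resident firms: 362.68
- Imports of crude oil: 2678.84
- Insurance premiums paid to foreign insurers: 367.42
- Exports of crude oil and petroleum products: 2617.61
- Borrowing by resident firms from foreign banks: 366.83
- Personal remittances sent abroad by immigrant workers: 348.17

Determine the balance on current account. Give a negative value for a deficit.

-4650.19

Goods: -2472.88 - 2678.84 - 779.19 + 2617.61 - 471.86 = -3785.16
Services: -367.42 + 454.95 - 780.06 = -692.53
Primary income: 362.68 - 187.01 = 175.67
Secondary income: -348.17
Current account = (-3785.16) + (-692.53) + 175.67 + (-348.17) = -4650.19
(Excluded from the current account — capital account: sale of embassy land to a foreign government 100.88, debt forgiveness received from foreign official creditors 154.94; financial account: acquisition of a foreign subsidiary by a resident firm (outward FDI) 1278.55, sale of domestic government bonds to non-residents 1084.37, inward foreign direct investment in the manufacturing sector 944.48, borrowing by resident firms from foreign banks 366.83.)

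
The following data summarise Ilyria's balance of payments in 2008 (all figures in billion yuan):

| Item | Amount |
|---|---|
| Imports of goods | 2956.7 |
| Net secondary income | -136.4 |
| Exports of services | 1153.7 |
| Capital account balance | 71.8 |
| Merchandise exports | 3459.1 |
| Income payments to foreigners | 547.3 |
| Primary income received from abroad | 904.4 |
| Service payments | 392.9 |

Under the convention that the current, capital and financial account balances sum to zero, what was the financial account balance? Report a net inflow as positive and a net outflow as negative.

Goods balance = 3459.1 - 2956.7 = 502.4
Services balance = 1153.7 - 392.9 = 760.8
Trade balance (goods + services) = 502.4 + 760.8 = 1263.2
Net primary income = 904.4 - 547.3 = 357.1
Net secondary income = -136.4
Current account = 1263.2 + 357.1 + (-136.4) = 1483.9
Financial account = -(1483.9 + 71.8) = -1555.7

-1555.7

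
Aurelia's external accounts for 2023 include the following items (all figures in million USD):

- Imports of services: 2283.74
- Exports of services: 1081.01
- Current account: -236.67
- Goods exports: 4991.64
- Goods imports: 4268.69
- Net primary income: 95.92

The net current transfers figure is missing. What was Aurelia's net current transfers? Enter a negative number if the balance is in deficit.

Current account = goods balance + services balance + net primary income + net secondary income
Sum of the known components = -383.86
Net current transfers = CA - (known components) = -236.67 - (-383.86) = 147.19

147.19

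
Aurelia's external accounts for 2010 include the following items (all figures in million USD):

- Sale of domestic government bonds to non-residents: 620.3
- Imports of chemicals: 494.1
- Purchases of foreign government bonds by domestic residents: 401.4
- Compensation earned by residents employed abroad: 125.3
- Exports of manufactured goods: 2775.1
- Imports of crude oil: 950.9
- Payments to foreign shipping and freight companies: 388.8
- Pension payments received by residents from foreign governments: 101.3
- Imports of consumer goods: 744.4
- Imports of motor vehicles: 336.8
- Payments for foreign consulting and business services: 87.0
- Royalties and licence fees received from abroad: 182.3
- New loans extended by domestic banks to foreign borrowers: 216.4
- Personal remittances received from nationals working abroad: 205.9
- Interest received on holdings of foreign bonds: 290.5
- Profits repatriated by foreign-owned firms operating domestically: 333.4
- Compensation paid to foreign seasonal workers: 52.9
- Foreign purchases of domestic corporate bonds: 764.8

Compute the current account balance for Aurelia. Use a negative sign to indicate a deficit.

292.1

Goods: -336.8 - 494.1 - 950.9 - 744.4 + 2775.1 = 248.9
Services: -388.8 + 182.3 - 87.0 = -293.5
Primary income: -333.4 + 125.3 + 290.5 - 52.9 = 29.5
Secondary income: 205.9 + 101.3 = 307.2
Current account = 248.9 + (-293.5) + 29.5 + 307.2 = 292.1
(Excluded from the current account — financial account: sale of domestic government bonds to non-residents 620.3, purchases of foreign government bonds by domestic residents 401.4, new loans extended by domestic banks to foreign borrowers 216.4, foreign purchases of domestic corporate bonds 764.8.)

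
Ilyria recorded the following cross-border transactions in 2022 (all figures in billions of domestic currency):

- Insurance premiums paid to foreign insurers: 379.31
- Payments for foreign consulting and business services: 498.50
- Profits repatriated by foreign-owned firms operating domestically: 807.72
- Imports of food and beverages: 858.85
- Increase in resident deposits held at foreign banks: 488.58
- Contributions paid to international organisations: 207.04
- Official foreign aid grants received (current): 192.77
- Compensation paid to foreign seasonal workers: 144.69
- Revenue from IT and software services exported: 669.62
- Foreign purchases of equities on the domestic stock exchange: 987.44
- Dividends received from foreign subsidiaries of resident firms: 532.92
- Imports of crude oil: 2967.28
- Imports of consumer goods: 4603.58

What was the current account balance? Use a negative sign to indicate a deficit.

-9071.66

Goods: -2967.28 - 4603.58 - 858.85 = -8429.71
Services: -379.31 - 498.50 + 669.62 = -208.19
Primary income: -807.72 - 144.69 + 532.92 = -419.49
Secondary income: 192.77 - 207.04 = -14.27
Current account = (-8429.71) + (-208.19) + (-419.49) + (-14.27) = -9071.66
(Excluded from the current account — financial account: increase in resident deposits held at foreign banks 488.58, foreign purchases of equities on the domestic stock exchange 987.44.)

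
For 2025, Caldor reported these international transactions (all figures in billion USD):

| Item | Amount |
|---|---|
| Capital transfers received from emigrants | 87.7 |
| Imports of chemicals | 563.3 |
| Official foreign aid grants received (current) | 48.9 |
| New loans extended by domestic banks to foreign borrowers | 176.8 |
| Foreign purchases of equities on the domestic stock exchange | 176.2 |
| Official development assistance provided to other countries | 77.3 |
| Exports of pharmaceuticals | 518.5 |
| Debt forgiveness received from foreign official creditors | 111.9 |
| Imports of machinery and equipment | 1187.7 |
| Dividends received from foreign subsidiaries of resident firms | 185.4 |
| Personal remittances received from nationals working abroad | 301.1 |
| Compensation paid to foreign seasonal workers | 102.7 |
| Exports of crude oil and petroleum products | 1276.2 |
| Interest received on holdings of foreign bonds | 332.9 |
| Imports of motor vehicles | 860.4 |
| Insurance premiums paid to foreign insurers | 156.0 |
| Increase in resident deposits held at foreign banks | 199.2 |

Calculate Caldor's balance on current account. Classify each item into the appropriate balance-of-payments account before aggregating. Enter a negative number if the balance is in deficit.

-284.4

Goods: -563.3 - 860.4 + 1276.2 - 1187.7 + 518.5 = -816.7
Services: -156.0
Primary income: 332.9 - 102.7 + 185.4 = 415.6
Secondary income: -77.3 + 48.9 + 301.1 = 272.7
Current account = (-816.7) + (-156.0) + 415.6 + 272.7 = -284.4
(Excluded from the current account — capital account: capital transfers received from emigrants 87.7, debt forgiveness received from foreign official creditors 111.9; financial account: new loans extended by domestic banks to foreign borrowers 176.8, foreign purchases of equities on the domestic stock exchange 176.2, increase in resident deposits held at foreign banks 199.2.)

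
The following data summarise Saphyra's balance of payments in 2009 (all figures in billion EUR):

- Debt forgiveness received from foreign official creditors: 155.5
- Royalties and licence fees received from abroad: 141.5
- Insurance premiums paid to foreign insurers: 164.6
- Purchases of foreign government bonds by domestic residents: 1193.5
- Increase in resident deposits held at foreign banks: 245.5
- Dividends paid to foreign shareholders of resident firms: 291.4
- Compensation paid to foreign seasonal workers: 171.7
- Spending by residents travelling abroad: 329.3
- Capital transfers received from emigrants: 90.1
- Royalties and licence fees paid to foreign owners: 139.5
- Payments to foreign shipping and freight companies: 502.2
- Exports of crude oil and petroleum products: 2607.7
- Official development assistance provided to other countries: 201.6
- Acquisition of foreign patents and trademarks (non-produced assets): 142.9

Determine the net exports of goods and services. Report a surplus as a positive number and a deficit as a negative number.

Goods: 2607.7
Services: -139.5 + 141.5 - 502.2 - 164.6 - 329.3 = -994.1
Trade balance = 2607.7 + (-994.1) = 1613.6
(Excluded from the trade balance — capital account: debt forgiveness received from foreign official creditors 155.5, capital transfers received from emigrants 90.1, acquisition of foreign patents and trademarks (non-produced assets) 142.9; financial account: purchases of foreign government bonds by domestic residents 1193.5, increase in resident deposits held at foreign banks 245.5; primary income: dividends paid to foreign shareholders of resident firms 291.4, compensation paid to foreign seasonal workers 171.7; secondary income: official development assistance provided to other countries 201.6.)

1613.6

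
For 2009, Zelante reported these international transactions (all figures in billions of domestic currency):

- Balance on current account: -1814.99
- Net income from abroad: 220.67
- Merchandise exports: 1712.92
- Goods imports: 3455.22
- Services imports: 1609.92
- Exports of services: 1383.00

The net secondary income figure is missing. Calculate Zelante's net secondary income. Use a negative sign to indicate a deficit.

-66.44

Current account = goods balance + services balance + net primary income + net secondary income
Sum of the known components = -1748.55
Net secondary income = CA - (known components) = -1814.99 - (-1748.55) = -66.44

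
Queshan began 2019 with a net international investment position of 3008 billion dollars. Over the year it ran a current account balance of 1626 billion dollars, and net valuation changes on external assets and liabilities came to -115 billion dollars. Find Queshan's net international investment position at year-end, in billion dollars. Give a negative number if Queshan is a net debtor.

4519

Change in NIIP = current account + net valuation change = 1626 + (-115) = 1511
End-of-year NIIP = 3008 + 1511 = 4519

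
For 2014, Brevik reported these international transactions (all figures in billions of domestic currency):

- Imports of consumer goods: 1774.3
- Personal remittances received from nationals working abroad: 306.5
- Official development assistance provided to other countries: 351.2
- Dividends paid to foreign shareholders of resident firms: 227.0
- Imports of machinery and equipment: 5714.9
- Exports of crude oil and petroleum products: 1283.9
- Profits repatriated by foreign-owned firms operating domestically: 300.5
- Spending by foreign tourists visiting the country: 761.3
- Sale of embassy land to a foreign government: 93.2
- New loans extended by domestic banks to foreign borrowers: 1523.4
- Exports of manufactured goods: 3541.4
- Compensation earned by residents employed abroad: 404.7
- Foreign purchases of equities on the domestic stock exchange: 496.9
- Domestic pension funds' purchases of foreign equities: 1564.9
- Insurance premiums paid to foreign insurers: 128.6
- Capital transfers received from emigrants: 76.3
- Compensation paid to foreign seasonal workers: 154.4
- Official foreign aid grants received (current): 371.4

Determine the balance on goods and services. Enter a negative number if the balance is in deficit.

Goods: 3541.4 - 5714.9 - 1774.3 + 1283.9 = -2663.9
Services: 761.3 - 128.6 = 632.7
Trade balance = -2663.9 + 632.7 = -2031.2
(Excluded from the trade balance — secondary income: personal remittances received from nationals working abroad 306.5, official development assistance provided to other countries 351.2, official foreign aid grants received (current) 371.4; primary income: dividends paid to foreign shareholders of resident firms 227.0, profits repatriated by foreign-owned firms operating domestically 300.5, compensation earned by residents employed abroad 404.7, compensation paid to foreign seasonal workers 154.4; capital account: sale of embassy land to a foreign government 93.2, capital transfers received from emigrants 76.3; financial account: new loans extended by domestic banks to foreign borrowers 1523.4, foreign purchases of equities on the domestic stock exchange 496.9, domestic pension funds' purchases of foreign equities 1564.9.)

-2031.2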